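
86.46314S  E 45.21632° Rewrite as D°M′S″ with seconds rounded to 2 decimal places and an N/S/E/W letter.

86°27′47.30″ S, 45°12′58.75″ E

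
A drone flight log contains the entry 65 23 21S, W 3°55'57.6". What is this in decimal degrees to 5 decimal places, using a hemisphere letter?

Lat: 65 + 23/60 + 21/3600 = 65.389167
Longitude: 3° + 55/60 + 57.6/3600 = 3 + 0.916667 + 0.016000 = 3.932667

65.38917° S, 3.93267° W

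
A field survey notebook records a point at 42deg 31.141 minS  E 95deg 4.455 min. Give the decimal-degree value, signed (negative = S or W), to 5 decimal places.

-42.51902, 95.07425

φ: 31.141′ = 0.519017°; total 42.519017
hemisphere S, so the sign is −
Longitude: 4.455′ = 0.074250°; total 95.074250
E → positive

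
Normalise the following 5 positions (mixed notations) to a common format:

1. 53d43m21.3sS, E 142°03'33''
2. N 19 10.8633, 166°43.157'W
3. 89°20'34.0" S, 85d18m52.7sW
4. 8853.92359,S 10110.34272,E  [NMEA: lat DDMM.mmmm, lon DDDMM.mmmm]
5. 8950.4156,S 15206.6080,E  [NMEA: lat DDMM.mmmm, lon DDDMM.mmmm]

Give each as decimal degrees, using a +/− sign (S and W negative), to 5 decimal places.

1. -53.72258, 142.05917
2. 19.18106, -166.71928
3. -89.34278, -85.31464
4. -88.89873, 101.17238
5. -89.84026, 152.11013

Point 1:
  Latitude: 53 + 43/60 + 21.3/3600 = 53.722583
  S ⇒ negate
  Longitude: 142° + 3/60 + 33/3600 = 142 + 0.050000 + 0.009167 = 142.059167
  E → positive
Point 2:
  φ: 19 + 10.8633/60 = 19.181055
  N ⇒ keep positive
  Longitude: 43.157′ = 0.719283°; total 166.719283
  W ⇒ negate
Point 3:
  Lat: 89 + 20/60 + 34/3600 = 89.342778
  hemisphere S, so the sign is −
  λ: 85° + 18/60 + 52.7/3600 = 85 + 0.300000 + 0.014639 = 85.314639
  hemisphere W, so the sign is −
Point 4:
  Latitude: degrees = first 2 digits = 88, minutes = 53.92359; 88 + 53.92359/60 = 88.898727
  hemisphere S, so the sign is −
  λ: degrees = first 3 digits = 101, minutes = 10.34272; 101 + 10.34272/60 = 101.172379
  E ⇒ keep positive
Point 5:
  φ: split at 2 digits → 89° and 50.4156′; 89 + 50.4156/60 = 89.840260
  S ⇒ negate
  Longitude: degrees = first 3 digits = 152, minutes = 6.608; 152 + 6.608/60 = 152.110133
  E ⇒ keep positive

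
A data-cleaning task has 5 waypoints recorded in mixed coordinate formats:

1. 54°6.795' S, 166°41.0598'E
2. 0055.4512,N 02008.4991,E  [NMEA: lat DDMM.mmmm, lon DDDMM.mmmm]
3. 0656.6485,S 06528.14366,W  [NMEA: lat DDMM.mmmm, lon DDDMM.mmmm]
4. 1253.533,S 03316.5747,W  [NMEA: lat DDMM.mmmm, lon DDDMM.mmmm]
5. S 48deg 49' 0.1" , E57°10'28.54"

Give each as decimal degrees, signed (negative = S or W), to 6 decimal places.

Point 1:
  Latitude: 6.795′ = 0.113250°; total 54.1132500
  hemisphere S, so the sign is −
  λ: 166 + 41.0598/60 = 166.6843300
  E → positive
Point 2:
  Latitude: split at 2 digits → 00° and 55.4512′; 0 + 55.4512/60 = 0.9241867
  N → positive
  Longitude: split at 3 digits → 020° and 8.4991′; 20 + 8.4991/60 = 20.1416517
  E ⇒ keep positive
Point 3:
  φ: split at 2 digits → 06° and 56.6485′; 6 + 56.6485/60 = 6.9441417
  S ⇒ negate
  Lon: degrees = first 3 digits = 65, minutes = 28.14366; 65 + 28.14366/60 = 65.4690610
  hemisphere W, so the sign is −
Point 4:
  Latitude: degrees = first 2 digits = 12, minutes = 53.533; 12 + 53.533/60 = 12.8922167
  S → negative
  λ: split at 3 digits → 033° and 16.5747′; 33 + 16.5747/60 = 33.2762450
  W → negative
Point 5:
  φ: 49′ + 0.1″ = 49.00167′; 48 + 49.00167/60 = 48.8166944
  S ⇒ negate
  Longitude: 57° + 10/60 + 28.54/3600 = 57 + 0.166667 + 0.007928 = 57.1745944
  E → positive

1. -54.113250, 166.684330
2. 0.924187, 20.141652
3. -6.944142, -65.469061
4. -12.892217, -33.276245
5. -48.816694, 57.174594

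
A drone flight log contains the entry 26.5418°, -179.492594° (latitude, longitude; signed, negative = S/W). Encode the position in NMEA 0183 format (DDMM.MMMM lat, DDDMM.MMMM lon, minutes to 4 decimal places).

2632.5080,N / 17929.5556,W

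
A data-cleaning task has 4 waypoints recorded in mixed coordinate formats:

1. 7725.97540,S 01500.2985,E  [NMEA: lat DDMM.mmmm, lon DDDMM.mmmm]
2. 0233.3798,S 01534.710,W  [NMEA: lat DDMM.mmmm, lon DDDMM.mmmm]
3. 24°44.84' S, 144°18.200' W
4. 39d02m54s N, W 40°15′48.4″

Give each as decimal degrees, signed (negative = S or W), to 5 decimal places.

Point 1:
  φ: degrees = first 2 digits = 77, minutes = 25.9754; 77 + 25.9754/60 = 77.432923
  hemisphere S, so the sign is −
  Longitude: degrees = first 3 digits = 15, minutes = 0.2985; 15 + 0.2985/60 = 15.004975
  E → positive
Point 2:
  φ: split at 2 digits → 02° and 33.3798′; 2 + 33.3798/60 = 2.556330
  hemisphere S, so the sign is −
  λ: degrees = first 3 digits = 15, minutes = 34.71; 15 + 34.71/60 = 15.578500
  W ⇒ negate
Point 3:
  φ: 24 + 44.84/60 = 24.747333
  S → negative
  Lon: 144 + 18.2/60 = 144.303333
  W → negative
Point 4:
  Lat: 39 + 2/60 + 54/3600 = 39.048333
  N → positive
  λ: 15′ + 48.4″ = 15.80667′; 40 + 15.80667/60 = 40.263444
  hemisphere W, so the sign is −

1. -77.43292, 15.00498
2. -2.55633, -15.57850
3. -24.74733, -144.30333
4. 39.04833, -40.26344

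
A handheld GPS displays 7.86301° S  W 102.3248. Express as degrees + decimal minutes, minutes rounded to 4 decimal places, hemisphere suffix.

φ: minutes = (7.863010 − 7) × 60 = 51.780600
Lon: minutes = (102.324800 − 102) × 60 = 19.488000

7° 51.7806′ S, 102° 19.4880′ W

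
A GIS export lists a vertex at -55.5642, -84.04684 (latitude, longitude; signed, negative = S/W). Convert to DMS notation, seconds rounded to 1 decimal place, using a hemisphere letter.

55°33′51.1″ S, 84°02′48.6″ W

Latitude is negative → S; |value| = 55.564200
Latitude: whole degrees 55; 33.85200′ → 33′ and 51.120″
Longitude is negative → W; |value| = 84.046840
λ: 0.046840 × 60 = 2.81040′ → 2′, remainder × 60 = 48.624″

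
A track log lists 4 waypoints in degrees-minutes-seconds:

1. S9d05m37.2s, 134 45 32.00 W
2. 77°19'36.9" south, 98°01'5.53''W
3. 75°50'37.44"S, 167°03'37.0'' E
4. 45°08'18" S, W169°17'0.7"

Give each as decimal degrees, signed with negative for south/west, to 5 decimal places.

Point 1:
  Latitude: 5′ + 37.2″ = 5.62000′; 9 + 5.62000/60 = 9.093667
  S ⇒ negate
  Lon: 134 + 45/60 + 32/3600 = 134.758889
  W → negative
Point 2:
  Lat: 77 + 19/60 + 36.9/3600 = 77.326917
  S ⇒ negate
  λ: 1′ + 5.53″ = 1.09217′; 98 + 1.09217/60 = 98.018203
  W ⇒ negate
Point 3:
  Lat: 75° + 50/60 + 37.44/3600 = 75 + 0.833333 + 0.010400 = 75.843733
  hemisphere S, so the sign is −
  λ: 167 + 3/60 + 37/3600 = 167.060278
  E → positive
Point 4:
  Lat: 8′ + 18″ = 8.30000′; 45 + 8.30000/60 = 45.138333
  hemisphere S, so the sign is −
  Lon: 169 + 17/60 + 0.7/3600 = 169.283528
  W ⇒ negate

1. -9.09367, -134.75889
2. -77.32692, -98.01820
3. -75.84373, 167.06028
4. -45.13833, -169.28353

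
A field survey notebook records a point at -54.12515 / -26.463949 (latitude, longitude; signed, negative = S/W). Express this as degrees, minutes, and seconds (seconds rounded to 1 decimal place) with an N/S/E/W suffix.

Latitude is negative → S; |value| = 54.125150
φ: 0.125150 × 60 = 7.50900′ → 7′, remainder × 60 = 30.540″
Longitude is negative → W; |value| = 26.463949
Lon: whole degrees 26; 27.83694′ → 27′ and 50.216″

54°07′30.5″ S, 26°27′50.2″ W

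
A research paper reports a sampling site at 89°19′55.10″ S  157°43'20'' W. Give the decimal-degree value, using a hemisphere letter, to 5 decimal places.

89.33197° S, 157.72222° W

Lat: 89 + 19/60 + 55.1/3600 = 89.331972
Lon: 157 + 43/60 + 20/3600 = 157.722222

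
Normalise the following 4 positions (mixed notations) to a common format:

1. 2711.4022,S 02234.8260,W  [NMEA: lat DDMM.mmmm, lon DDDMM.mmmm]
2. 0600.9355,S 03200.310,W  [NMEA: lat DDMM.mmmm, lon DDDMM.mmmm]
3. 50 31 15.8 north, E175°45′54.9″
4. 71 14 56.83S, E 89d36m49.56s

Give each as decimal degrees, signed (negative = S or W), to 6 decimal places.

Point 1:
  φ: split at 2 digits → 27° and 11.4022′; 27 + 11.4022/60 = 27.1900367
  S → negative
  Lon: split at 3 digits → 022° and 34.826′; 22 + 34.826/60 = 22.5804333
  W ⇒ negate
Point 2:
  Lat: split at 2 digits → 06° and 0.9355′; 6 + 0.9355/60 = 6.0155917
  S → negative
  Longitude: split at 3 digits → 032° and 0.31′; 32 + 0.31/60 = 32.0051667
  hemisphere W, so the sign is −
Point 3:
  Latitude: 50° + 31/60 + 15.8/3600 = 50 + 0.516667 + 0.004389 = 50.5210556
  N ⇒ keep positive
  λ: 45′ + 54.9″ = 45.91500′; 175 + 45.91500/60 = 175.7652500
  E → positive
Point 4:
  Latitude: 71° + 14/60 + 56.83/3600 = 71 + 0.233333 + 0.015786 = 71.2491194
  S ⇒ negate
  λ: 89° + 36/60 + 49.56/3600 = 89 + 0.600000 + 0.013767 = 89.6137667
  E → positive

1. -27.190037, -22.580433
2. -6.015592, -32.005167
3. 50.521056, 175.765250
4. -71.249119, 89.613767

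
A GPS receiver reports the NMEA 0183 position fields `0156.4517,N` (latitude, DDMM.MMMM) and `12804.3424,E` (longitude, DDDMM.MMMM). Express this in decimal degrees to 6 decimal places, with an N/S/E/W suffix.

Lat: split at 2 digits → 01° and 56.4517′; 1 + 56.4517/60 = 1.9408617
λ: split at 3 digits → 128° and 4.3424′; 128 + 4.3424/60 = 128.0723733

1.940862° N, 128.072373° E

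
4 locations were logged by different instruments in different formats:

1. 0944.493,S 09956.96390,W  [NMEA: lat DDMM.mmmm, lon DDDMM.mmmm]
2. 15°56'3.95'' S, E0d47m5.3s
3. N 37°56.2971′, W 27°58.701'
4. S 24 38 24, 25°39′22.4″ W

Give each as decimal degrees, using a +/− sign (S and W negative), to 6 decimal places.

Point 1:
  Latitude: split at 2 digits → 09° and 44.493′; 9 + 44.493/60 = 9.7415500
  hemisphere S, so the sign is −
  λ: split at 3 digits → 099° and 56.9639′; 99 + 56.9639/60 = 99.9493983
  W ⇒ negate
Point 2:
  Lat: 15 + 56/60 + 3.95/3600 = 15.9344306
  S ⇒ negate
  λ: 0 + 47/60 + 5.3/3600 = 0.7848056
  E ⇒ keep positive
Point 3:
  Lat: 56.2971′ = 0.938285°; total 37.9382850
  N → positive
  λ: 58.701′ = 0.978350°; total 27.9783500
  W → negative
Point 4:
  Latitude: 24° + 38/60 + 24/3600 = 24 + 0.633333 + 0.006667 = 24.6400000
  hemisphere S, so the sign is −
  Longitude: 25 + 39/60 + 22.4/3600 = 25.6562222
  hemisphere W, so the sign is −

1. -9.741550, -99.949398
2. -15.934431, 0.784806
3. 37.938285, -27.978350
4. -24.640000, -25.656222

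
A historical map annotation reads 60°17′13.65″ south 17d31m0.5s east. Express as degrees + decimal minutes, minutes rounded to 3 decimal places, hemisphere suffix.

φ: 17 + 13.65/60 = 17.22750′
λ: seconds/60 = 0.00833; minutes = 31 + 0.00833 = 31.00833

60° 17.228′ S, 17° 31.008′ E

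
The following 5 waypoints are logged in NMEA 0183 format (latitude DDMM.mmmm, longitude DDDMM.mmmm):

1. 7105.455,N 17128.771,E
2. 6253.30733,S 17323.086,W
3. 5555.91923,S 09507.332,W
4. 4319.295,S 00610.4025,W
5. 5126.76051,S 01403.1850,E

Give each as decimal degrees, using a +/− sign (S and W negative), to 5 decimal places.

Point 1:
  φ: split at 2 digits → 71° and 5.455′; 71 + 5.455/60 = 71.090917
  N → positive
  Longitude: split at 3 digits → 171° and 28.771′; 171 + 28.771/60 = 171.479517
  E → positive
Point 2:
  φ: split at 2 digits → 62° and 53.30733′; 62 + 53.30733/60 = 62.888456
  S → negative
  Longitude: degrees = first 3 digits = 173, minutes = 23.086; 173 + 23.086/60 = 173.384767
  W → negative
Point 3:
  Latitude: degrees = first 2 digits = 55, minutes = 55.91923; 55 + 55.91923/60 = 55.931987
  S ⇒ negate
  Longitude: split at 3 digits → 095° and 7.332′; 95 + 7.332/60 = 95.122200
  W → negative
Point 4:
  Lat: degrees = first 2 digits = 43, minutes = 19.295; 43 + 19.295/60 = 43.321583
  S ⇒ negate
  Longitude: degrees = first 3 digits = 6, minutes = 10.4025; 6 + 10.4025/60 = 6.173375
  W ⇒ negate
Point 5:
  φ: degrees = first 2 digits = 51, minutes = 26.76051; 51 + 26.76051/60 = 51.446009
  hemisphere S, so the sign is −
  Lon: degrees = first 3 digits = 14, minutes = 3.185; 14 + 3.185/60 = 14.053083
  E → positive

1. 71.09092, 171.47952
2. -62.88846, -173.38477
3. -55.93199, -95.12220
4. -43.32158, -6.17338
5. -51.44601, 14.05308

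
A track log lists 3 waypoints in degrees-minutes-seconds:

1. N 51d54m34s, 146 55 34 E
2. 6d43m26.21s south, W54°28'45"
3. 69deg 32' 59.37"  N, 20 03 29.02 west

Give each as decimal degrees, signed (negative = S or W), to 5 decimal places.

Point 1:
  Latitude: 51 + 54/60 + 34/3600 = 51.909444
  N ⇒ keep positive
  Lon: 55′ + 34″ = 55.56667′; 146 + 55.56667/60 = 146.926111
  E ⇒ keep positive
Point 2:
  Lat: 43′ + 26.21″ = 43.43683′; 6 + 43.43683/60 = 6.723947
  hemisphere S, so the sign is −
  λ: 54° + 28/60 + 45/3600 = 54 + 0.466667 + 0.012500 = 54.479167
  hemisphere W, so the sign is −
Point 3:
  Latitude: 32′ + 59.37″ = 32.98950′; 69 + 32.98950/60 = 69.549825
  N → positive
  λ: 20° + 3/60 + 29.02/3600 = 20 + 0.050000 + 0.008061 = 20.058061
  W ⇒ negate

1. 51.90944, 146.92611
2. -6.72395, -54.47917
3. 69.54983, -20.05806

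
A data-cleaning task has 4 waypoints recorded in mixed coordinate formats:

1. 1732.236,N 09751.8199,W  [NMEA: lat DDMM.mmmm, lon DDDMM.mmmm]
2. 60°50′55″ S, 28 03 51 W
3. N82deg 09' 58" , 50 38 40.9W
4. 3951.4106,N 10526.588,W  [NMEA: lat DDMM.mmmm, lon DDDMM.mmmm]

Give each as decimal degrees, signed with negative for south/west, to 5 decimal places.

Point 1:
  Lat: split at 2 digits → 17° and 32.236′; 17 + 32.236/60 = 17.537267
  N → positive
  λ: degrees = first 3 digits = 97, minutes = 51.8199; 97 + 51.8199/60 = 97.863665
  hemisphere W, so the sign is −
Point 2:
  Latitude: 60° + 50/60 + 55/3600 = 60 + 0.833333 + 0.015278 = 60.848611
  S ⇒ negate
  Lon: 3′ + 51″ = 3.85000′; 28 + 3.85000/60 = 28.064167
  W ⇒ negate
Point 3:
  Lat: 82 + 9/60 + 58/3600 = 82.166111
  N → positive
  λ: 38′ + 40.9″ = 38.68167′; 50 + 38.68167/60 = 50.644694
  hemisphere W, so the sign is −
Point 4:
  φ: split at 2 digits → 39° and 51.4106′; 39 + 51.4106/60 = 39.856843
  N ⇒ keep positive
  Longitude: degrees = first 3 digits = 105, minutes = 26.588; 105 + 26.588/60 = 105.443133
  hemisphere W, so the sign is −

1. 17.53727, -97.86367
2. -60.84861, -28.06417
3. 82.16611, -50.64469
4. 39.85684, -105.44313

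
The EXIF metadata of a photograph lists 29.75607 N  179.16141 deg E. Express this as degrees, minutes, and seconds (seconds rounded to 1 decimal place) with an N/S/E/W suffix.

29°45′21.9″ N, 179°09′41.1″ E

Lat: 0.756070° → 45.36420′; 0.36420 × 60 = 21.852″
λ: 0.161410 × 60 = 9.68460′ → 9′, remainder × 60 = 41.076″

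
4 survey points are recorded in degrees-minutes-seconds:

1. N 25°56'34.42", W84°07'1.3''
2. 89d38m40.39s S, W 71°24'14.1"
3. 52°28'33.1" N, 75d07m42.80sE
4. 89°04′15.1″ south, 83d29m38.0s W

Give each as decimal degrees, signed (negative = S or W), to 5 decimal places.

1. 25.94289, -84.11703
2. -89.64455, -71.40392
3. 52.47586, 75.12856
4. -89.07086, -83.49389

Point 1:
  Latitude: 56′ + 34.42″ = 56.57367′; 25 + 56.57367/60 = 25.942894
  N → positive
  Longitude: 84 + 7/60 + 1.3/3600 = 84.117028
  hemisphere W, so the sign is −
Point 2:
  Lat: 38′ + 40.39″ = 38.67317′; 89 + 38.67317/60 = 89.644553
  hemisphere S, so the sign is −
  λ: 71° + 24/60 + 14.1/3600 = 71 + 0.400000 + 0.003917 = 71.403917
  W ⇒ negate
Point 3:
  φ: 52 + 28/60 + 33.1/3600 = 52.475861
  N ⇒ keep positive
  Lon: 7′ + 42.8″ = 7.71333′; 75 + 7.71333/60 = 75.128556
  E ⇒ keep positive
Point 4:
  φ: 4′ + 15.1″ = 4.25167′; 89 + 4.25167/60 = 89.070861
  S ⇒ negate
  λ: 83 + 29/60 + 38/3600 = 83.493889
  W ⇒ negate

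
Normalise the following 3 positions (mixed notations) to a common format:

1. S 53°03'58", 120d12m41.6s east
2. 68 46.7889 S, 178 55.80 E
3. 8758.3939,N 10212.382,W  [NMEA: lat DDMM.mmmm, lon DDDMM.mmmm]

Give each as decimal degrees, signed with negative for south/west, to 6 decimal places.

Point 1:
  φ: 3′ + 58″ = 3.96667′; 53 + 3.96667/60 = 53.0661111
  hemisphere S, so the sign is −
  λ: 120 + 12/60 + 41.6/3600 = 120.2115556
  E → positive
Point 2:
  Lat: 68 + 46.7889/60 = 68.7798150
  S → negative
  λ: 178 + 55.8/60 = 178.9300000
  E → positive
Point 3:
  Latitude: split at 2 digits → 87° and 58.3939′; 87 + 58.3939/60 = 87.9732317
  N ⇒ keep positive
  Longitude: split at 3 digits → 102° and 12.382′; 102 + 12.382/60 = 102.2063667
  hemisphere W, so the sign is −

1. -53.066111, 120.211556
2. -68.779815, 178.930000
3. 87.973232, -102.206367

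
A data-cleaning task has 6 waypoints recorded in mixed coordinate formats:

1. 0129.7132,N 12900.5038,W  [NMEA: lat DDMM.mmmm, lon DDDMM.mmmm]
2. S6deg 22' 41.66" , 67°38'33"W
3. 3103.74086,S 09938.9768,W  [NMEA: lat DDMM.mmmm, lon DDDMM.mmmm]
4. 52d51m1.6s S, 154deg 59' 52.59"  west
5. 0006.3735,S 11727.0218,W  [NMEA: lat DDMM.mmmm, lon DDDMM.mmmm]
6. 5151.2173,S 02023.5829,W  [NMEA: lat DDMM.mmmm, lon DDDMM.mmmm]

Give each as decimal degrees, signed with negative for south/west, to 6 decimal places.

Point 1:
  Lat: split at 2 digits → 01° and 29.7132′; 1 + 29.7132/60 = 1.4952200
  N ⇒ keep positive
  λ: split at 3 digits → 129° and 0.5038′; 129 + 0.5038/60 = 129.0083967
  W ⇒ negate
Point 2:
  φ: 22′ + 41.66″ = 22.69433′; 6 + 22.69433/60 = 6.3782389
  S ⇒ negate
  Lon: 67 + 38/60 + 33/3600 = 67.6425000
  W ⇒ negate
Point 3:
  Latitude: degrees = first 2 digits = 31, minutes = 3.74086; 31 + 3.74086/60 = 31.0623477
  S → negative
  Lon: degrees = first 3 digits = 99, minutes = 38.9768; 99 + 38.9768/60 = 99.6496133
  hemisphere W, so the sign is −
Point 4:
  Lat: 52 + 51/60 + 1.6/3600 = 52.8504444
  hemisphere S, so the sign is −
  Longitude: 154 + 59/60 + 52.59/3600 = 154.9979417
  W → negative
Point 5:
  φ: degrees = first 2 digits = 0, minutes = 6.3735; 0 + 6.3735/60 = 0.1062250
  S → negative
  Lon: split at 3 digits → 117° and 27.0218′; 117 + 27.0218/60 = 117.4503633
  W ⇒ negate
Point 6:
  φ: degrees = first 2 digits = 51, minutes = 51.2173; 51 + 51.2173/60 = 51.8536217
  hemisphere S, so the sign is −
  Lon: degrees = first 3 digits = 20, minutes = 23.5829; 20 + 23.5829/60 = 20.3930483
  hemisphere W, so the sign is −

1. 1.495220, -129.008397
2. -6.378239, -67.642500
3. -31.062348, -99.649613
4. -52.850444, -154.997942
5. -0.106225, -117.450363
6. -51.853622, -20.393048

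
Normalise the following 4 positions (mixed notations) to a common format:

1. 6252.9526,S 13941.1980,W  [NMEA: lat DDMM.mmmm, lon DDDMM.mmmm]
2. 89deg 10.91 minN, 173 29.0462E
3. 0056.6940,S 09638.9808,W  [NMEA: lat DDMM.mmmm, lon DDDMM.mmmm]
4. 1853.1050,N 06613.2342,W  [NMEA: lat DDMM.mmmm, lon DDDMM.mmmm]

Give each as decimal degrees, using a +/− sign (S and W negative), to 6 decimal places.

Point 1:
  Latitude: degrees = first 2 digits = 62, minutes = 52.9526; 62 + 52.9526/60 = 62.8825433
  hemisphere S, so the sign is −
  Lon: split at 3 digits → 139° and 41.198′; 139 + 41.198/60 = 139.6866333
  W → negative
Point 2:
  φ: 89 + 10.91/60 = 89.1818333
  N ⇒ keep positive
  Lon: 29.0462′ = 0.484103°; total 173.4841033
  E → positive
Point 3:
  Latitude: degrees = first 2 digits = 0, minutes = 56.694; 0 + 56.694/60 = 0.9449000
  S → negative
  λ: split at 3 digits → 096° and 38.9808′; 96 + 38.9808/60 = 96.6496800
  W → negative
Point 4:
  φ: split at 2 digits → 18° and 53.105′; 18 + 53.105/60 = 18.8850833
  N → positive
  λ: split at 3 digits → 066° and 13.2342′; 66 + 13.2342/60 = 66.2205700
  W → negative

1. -62.882543, -139.686633
2. 89.181833, 173.484103
3. -0.944900, -96.649680
4. 18.885083, -66.220570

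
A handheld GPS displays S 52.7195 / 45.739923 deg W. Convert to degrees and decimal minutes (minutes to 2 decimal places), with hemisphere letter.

Lat: fractional part 0.719500 → 43.1700 minutes
λ: fractional part 0.739923 → 44.3954 minutes

52° 43.17′ S, 45° 44.40′ W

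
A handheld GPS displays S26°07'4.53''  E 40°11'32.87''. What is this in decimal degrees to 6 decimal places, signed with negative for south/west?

-26.117925, 40.192464

Latitude: 26 + 7/60 + 4.53/3600 = 26.1179250
S → negative
Longitude: 40° + 11/60 + 32.87/3600 = 40 + 0.183333 + 0.009131 = 40.1924639
E ⇒ keep positive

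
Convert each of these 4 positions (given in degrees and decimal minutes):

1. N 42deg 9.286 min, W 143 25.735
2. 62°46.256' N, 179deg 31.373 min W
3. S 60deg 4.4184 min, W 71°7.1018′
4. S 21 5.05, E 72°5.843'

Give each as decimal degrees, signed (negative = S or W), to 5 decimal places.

Point 1:
  Lat: 9.286′ = 0.154767°; total 42.154767
  N ⇒ keep positive
  Longitude: 25.735′ = 0.428917°; total 143.428917
  hemisphere W, so the sign is −
Point 2:
  φ: 46.256′ = 0.770933°; total 62.770933
  N ⇒ keep positive
  Lon: 31.373′ = 0.522883°; total 179.522883
  W → negative
Point 3:
  Latitude: 4.4184′ = 0.073640°; total 60.073640
  hemisphere S, so the sign is −
  λ: 71 + 7.1018/60 = 71.118363
  W ⇒ negate
Point 4:
  Latitude: 5.05′ = 0.084167°; total 21.084167
  S ⇒ negate
  Lon: 5.843′ = 0.097383°; total 72.097383
  E ⇒ keep positive

1. 42.15477, -143.42892
2. 62.77093, -179.52288
3. -60.07364, -71.11836
4. -21.08417, 72.09738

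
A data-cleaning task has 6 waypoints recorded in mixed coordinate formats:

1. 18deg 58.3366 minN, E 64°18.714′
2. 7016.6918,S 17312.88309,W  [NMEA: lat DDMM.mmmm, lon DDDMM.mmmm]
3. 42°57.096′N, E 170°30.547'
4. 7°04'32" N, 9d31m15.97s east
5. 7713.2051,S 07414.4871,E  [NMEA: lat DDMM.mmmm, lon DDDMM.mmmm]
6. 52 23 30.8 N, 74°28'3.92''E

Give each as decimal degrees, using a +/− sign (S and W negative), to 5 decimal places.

1. 18.97228, 64.31190
2. -70.27820, -173.21472
3. 42.95160, 170.50912
4. 7.07556, 9.52110
5. -77.22009, 74.24145
6. 52.39189, 74.46776

Point 1:
  Latitude: 58.3366′ = 0.972277°; total 18.972277
  N ⇒ keep positive
  Lon: 64 + 18.714/60 = 64.311900
  E → positive
Point 2:
  φ: degrees = first 2 digits = 70, minutes = 16.6918; 70 + 16.6918/60 = 70.278197
  S ⇒ negate
  Longitude: split at 3 digits → 173° and 12.88309′; 173 + 12.88309/60 = 173.214718
  W ⇒ negate
Point 3:
  Latitude: 42 + 57.096/60 = 42.951600
  N → positive
  Lon: 30.547′ = 0.509117°; total 170.509117
  E ⇒ keep positive
Point 4:
  Lat: 4′ + 32″ = 4.53333′; 7 + 4.53333/60 = 7.075556
  N ⇒ keep positive
  Lon: 9 + 31/60 + 15.97/3600 = 9.521103
  E → positive
Point 5:
  φ: split at 2 digits → 77° and 13.2051′; 77 + 13.2051/60 = 77.220085
  hemisphere S, so the sign is −
  Longitude: degrees = first 3 digits = 74, minutes = 14.4871; 74 + 14.4871/60 = 74.241452
  E ⇒ keep positive
Point 6:
  Lat: 52 + 23/60 + 30.8/3600 = 52.391889
  N ⇒ keep positive
  Longitude: 74° + 28/60 + 3.92/3600 = 74 + 0.466667 + 0.001089 = 74.467756
  E → positive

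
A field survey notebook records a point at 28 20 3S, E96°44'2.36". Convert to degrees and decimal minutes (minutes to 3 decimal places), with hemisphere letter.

28° 20.050′ S, 96° 44.039′ E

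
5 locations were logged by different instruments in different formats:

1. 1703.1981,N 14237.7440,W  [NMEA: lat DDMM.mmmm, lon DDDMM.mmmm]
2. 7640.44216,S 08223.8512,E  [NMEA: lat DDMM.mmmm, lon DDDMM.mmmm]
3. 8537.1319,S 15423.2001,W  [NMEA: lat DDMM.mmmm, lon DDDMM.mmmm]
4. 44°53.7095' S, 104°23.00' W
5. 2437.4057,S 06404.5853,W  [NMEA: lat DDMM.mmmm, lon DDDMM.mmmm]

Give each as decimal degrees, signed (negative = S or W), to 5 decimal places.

Point 1:
  φ: degrees = first 2 digits = 17, minutes = 3.1981; 17 + 3.1981/60 = 17.053302
  N → positive
  Lon: split at 3 digits → 142° and 37.744′; 142 + 37.744/60 = 142.629067
  W → negative
Point 2:
  Latitude: split at 2 digits → 76° and 40.44216′; 76 + 40.44216/60 = 76.674036
  S → negative
  λ: degrees = first 3 digits = 82, minutes = 23.8512; 82 + 23.8512/60 = 82.397520
  E ⇒ keep positive
Point 3:
  Latitude: degrees = first 2 digits = 85, minutes = 37.1319; 85 + 37.1319/60 = 85.618865
  S ⇒ negate
  Longitude: degrees = first 3 digits = 154, minutes = 23.2001; 154 + 23.2001/60 = 154.386668
  W → negative
Point 4:
  φ: 44 + 53.7095/60 = 44.895158
  hemisphere S, so the sign is −
  Lon: 23′ = 0.383333°; total 104.383333
  W → negative
Point 5:
  φ: degrees = first 2 digits = 24, minutes = 37.4057; 24 + 37.4057/60 = 24.623428
  hemisphere S, so the sign is −
  Lon: degrees = first 3 digits = 64, minutes = 4.5853; 64 + 4.5853/60 = 64.076422
  hemisphere W, so the sign is −

1. 17.05330, -142.62907
2. -76.67404, 82.39752
3. -85.61887, -154.38667
4. -44.89516, -104.38333
5. -24.62343, -64.07642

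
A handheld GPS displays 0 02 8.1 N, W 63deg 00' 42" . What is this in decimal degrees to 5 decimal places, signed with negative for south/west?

0.03558, -63.01167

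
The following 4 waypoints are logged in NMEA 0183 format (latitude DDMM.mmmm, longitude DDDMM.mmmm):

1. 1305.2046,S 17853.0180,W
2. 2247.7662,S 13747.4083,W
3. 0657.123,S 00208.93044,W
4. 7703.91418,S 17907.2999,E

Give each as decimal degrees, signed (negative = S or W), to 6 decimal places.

Point 1:
  Latitude: degrees = first 2 digits = 13, minutes = 5.2046; 13 + 5.2046/60 = 13.0867433
  S ⇒ negate
  Longitude: split at 3 digits → 178° and 53.018′; 178 + 53.018/60 = 178.8836333
  hemisphere W, so the sign is −
Point 2:
  Lat: split at 2 digits → 22° and 47.7662′; 22 + 47.7662/60 = 22.7961033
  S → negative
  Longitude: degrees = first 3 digits = 137, minutes = 47.4083; 137 + 47.4083/60 = 137.7901383
  W ⇒ negate
Point 3:
  Lat: degrees = first 2 digits = 6, minutes = 57.123; 6 + 57.123/60 = 6.9520500
  hemisphere S, so the sign is −
  Longitude: degrees = first 3 digits = 2, minutes = 8.93044; 2 + 8.93044/60 = 2.1488407
  hemisphere W, so the sign is −
Point 4:
  φ: split at 2 digits → 77° and 3.91418′; 77 + 3.91418/60 = 77.0652363
  S ⇒ negate
  λ: split at 3 digits → 179° and 7.2999′; 179 + 7.2999/60 = 179.1216650
  E → positive

1. -13.086743, -178.883633
2. -22.796103, -137.790138
3. -6.952050, -2.148841
4. -77.065236, 179.121665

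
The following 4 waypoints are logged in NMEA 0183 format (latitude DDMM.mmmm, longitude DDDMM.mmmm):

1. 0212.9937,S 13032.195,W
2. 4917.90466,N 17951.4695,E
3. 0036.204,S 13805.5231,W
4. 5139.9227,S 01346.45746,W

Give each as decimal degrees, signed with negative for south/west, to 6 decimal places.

1. -2.216562, -130.536583
2. 49.298411, 179.857825
3. -0.603400, -138.092052
4. -51.665378, -13.774291

Point 1:
  φ: split at 2 digits → 02° and 12.9937′; 2 + 12.9937/60 = 2.2165617
  S → negative
  Longitude: degrees = first 3 digits = 130, minutes = 32.195; 130 + 32.195/60 = 130.5365833
  W → negative
Point 2:
  Lat: split at 2 digits → 49° and 17.90466′; 49 + 17.90466/60 = 49.2984110
  N ⇒ keep positive
  Longitude: degrees = first 3 digits = 179, minutes = 51.4695; 179 + 51.4695/60 = 179.8578250
  E → positive
Point 3:
  Lat: degrees = first 2 digits = 0, minutes = 36.204; 0 + 36.204/60 = 0.6034000
  S → negative
  Lon: split at 3 digits → 138° and 5.5231′; 138 + 5.5231/60 = 138.0920517
  hemisphere W, so the sign is −
Point 4:
  φ: degrees = first 2 digits = 51, minutes = 39.9227; 51 + 39.9227/60 = 51.6653783
  S → negative
  λ: split at 3 digits → 013° and 46.45746′; 13 + 46.45746/60 = 13.7742910
  W → negative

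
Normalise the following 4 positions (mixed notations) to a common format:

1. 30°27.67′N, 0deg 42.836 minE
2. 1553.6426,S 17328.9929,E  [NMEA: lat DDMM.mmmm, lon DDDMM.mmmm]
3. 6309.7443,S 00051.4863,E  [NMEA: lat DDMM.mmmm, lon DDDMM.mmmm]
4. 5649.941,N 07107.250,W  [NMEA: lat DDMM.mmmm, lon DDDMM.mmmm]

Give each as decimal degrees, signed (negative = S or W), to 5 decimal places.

Point 1:
  Latitude: 30 + 27.67/60 = 30.461167
  N ⇒ keep positive
  Lon: 0 + 42.836/60 = 0.713933
  E → positive
Point 2:
  Latitude: split at 2 digits → 15° and 53.6426′; 15 + 53.6426/60 = 15.894043
  S ⇒ negate
  λ: split at 3 digits → 173° and 28.9929′; 173 + 28.9929/60 = 173.483215
  E → positive
Point 3:
  Latitude: split at 2 digits → 63° and 9.7443′; 63 + 9.7443/60 = 63.162405
  S ⇒ negate
  λ: degrees = first 3 digits = 0, minutes = 51.4863; 0 + 51.4863/60 = 0.858105
  E → positive
Point 4:
  φ: degrees = first 2 digits = 56, minutes = 49.941; 56 + 49.941/60 = 56.832350
  N → positive
  λ: split at 3 digits → 071° and 7.25′; 71 + 7.25/60 = 71.120833
  W ⇒ negate

1. 30.46117, 0.71393
2. -15.89404, 173.48322
3. -63.16241, 0.85811
4. 56.83235, -71.12083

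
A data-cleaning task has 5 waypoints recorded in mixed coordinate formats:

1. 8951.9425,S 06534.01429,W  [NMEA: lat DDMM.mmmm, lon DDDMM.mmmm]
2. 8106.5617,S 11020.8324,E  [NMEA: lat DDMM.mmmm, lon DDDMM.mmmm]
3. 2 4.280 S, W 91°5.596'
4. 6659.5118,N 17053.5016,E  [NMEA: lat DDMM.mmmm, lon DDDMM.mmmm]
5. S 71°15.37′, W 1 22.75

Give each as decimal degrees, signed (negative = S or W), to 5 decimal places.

Point 1:
  φ: degrees = first 2 digits = 89, minutes = 51.9425; 89 + 51.9425/60 = 89.865708
  hemisphere S, so the sign is −
  λ: split at 3 digits → 065° and 34.01429′; 65 + 34.01429/60 = 65.566905
  hemisphere W, so the sign is −
Point 2:
  φ: split at 2 digits → 81° and 6.5617′; 81 + 6.5617/60 = 81.109362
  S ⇒ negate
  Lon: degrees = first 3 digits = 110, minutes = 20.8324; 110 + 20.8324/60 = 110.347207
  E → positive
Point 3:
  φ: 4.28′ = 0.071333°; total 2.071333
  S ⇒ negate
  Longitude: 91 + 5.596/60 = 91.093267
  hemisphere W, so the sign is −
Point 4:
  Latitude: split at 2 digits → 66° and 59.5118′; 66 + 59.5118/60 = 66.991863
  N ⇒ keep positive
  Longitude: split at 3 digits → 170° and 53.5016′; 170 + 53.5016/60 = 170.891693
  E → positive
Point 5:
  Latitude: 15.37′ = 0.256167°; total 71.256167
  S ⇒ negate
  Lon: 22.75′ = 0.379167°; total 1.379167
  hemisphere W, so the sign is −

1. -89.86571, -65.56690
2. -81.10936, 110.34721
3. -2.07133, -91.09327
4. 66.99186, 170.89169
5. -71.25617, -1.37917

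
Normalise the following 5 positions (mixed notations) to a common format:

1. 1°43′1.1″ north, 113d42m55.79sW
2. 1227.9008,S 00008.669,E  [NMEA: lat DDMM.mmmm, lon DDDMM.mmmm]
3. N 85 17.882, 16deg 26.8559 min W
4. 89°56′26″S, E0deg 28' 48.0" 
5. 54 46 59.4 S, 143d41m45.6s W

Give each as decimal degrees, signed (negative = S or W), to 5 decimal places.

Point 1:
  Latitude: 1 + 43/60 + 1.1/3600 = 1.716972
  N ⇒ keep positive
  Lon: 113 + 42/60 + 55.79/3600 = 113.715497
  W → negative
Point 2:
  φ: degrees = first 2 digits = 12, minutes = 27.9008; 12 + 27.9008/60 = 12.465013
  S → negative
  λ: degrees = first 3 digits = 0, minutes = 8.669; 0 + 8.669/60 = 0.144483
  E → positive
Point 3:
  Lat: 85 + 17.882/60 = 85.298033
  N ⇒ keep positive
  Lon: 16 + 26.8559/60 = 16.447598
  hemisphere W, so the sign is −
Point 4:
  φ: 89° + 56/60 + 26/3600 = 89 + 0.933333 + 0.007222 = 89.940556
  hemisphere S, so the sign is −
  λ: 28′ + 48″ = 28.80000′; 0 + 28.80000/60 = 0.480000
  E ⇒ keep positive
Point 5:
  Latitude: 46′ + 59.4″ = 46.99000′; 54 + 46.99000/60 = 54.783167
  S ⇒ negate
  λ: 41′ + 45.6″ = 41.76000′; 143 + 41.76000/60 = 143.696000
  W → negative

1. 1.71697, -113.71550
2. -12.46501, 0.14448
3. 85.29803, -16.44760
4. -89.94056, 0.48000
5. -54.78317, -143.69600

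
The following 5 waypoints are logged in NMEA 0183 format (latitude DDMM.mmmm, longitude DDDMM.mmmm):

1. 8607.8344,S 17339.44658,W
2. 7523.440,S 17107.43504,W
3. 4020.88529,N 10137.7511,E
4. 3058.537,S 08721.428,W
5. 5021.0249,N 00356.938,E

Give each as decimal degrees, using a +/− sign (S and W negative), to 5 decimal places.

Point 1:
  φ: split at 2 digits → 86° and 7.8344′; 86 + 7.8344/60 = 86.130573
  S ⇒ negate
  Longitude: degrees = first 3 digits = 173, minutes = 39.44658; 173 + 39.44658/60 = 173.657443
  W → negative
Point 2:
  Lat: split at 2 digits → 75° and 23.44′; 75 + 23.44/60 = 75.390667
  S → negative
  Longitude: split at 3 digits → 171° and 7.43504′; 171 + 7.43504/60 = 171.123917
  W → negative
Point 3:
  Latitude: split at 2 digits → 40° and 20.88529′; 40 + 20.88529/60 = 40.348088
  N → positive
  Longitude: degrees = first 3 digits = 101, minutes = 37.7511; 101 + 37.7511/60 = 101.629185
  E → positive
Point 4:
  Latitude: split at 2 digits → 30° and 58.537′; 30 + 58.537/60 = 30.975617
  hemisphere S, so the sign is −
  Longitude: degrees = first 3 digits = 87, minutes = 21.428; 87 + 21.428/60 = 87.357133
  W → negative
Point 5:
  Latitude: split at 2 digits → 50° and 21.0249′; 50 + 21.0249/60 = 50.350415
  N ⇒ keep positive
  Lon: split at 3 digits → 003° and 56.938′; 3 + 56.938/60 = 3.948967
  E → positive

1. -86.13057, -173.65744
2. -75.39067, -171.12392
3. 40.34809, 101.62919
4. -30.97562, -87.35713
5. 50.35042, 3.94897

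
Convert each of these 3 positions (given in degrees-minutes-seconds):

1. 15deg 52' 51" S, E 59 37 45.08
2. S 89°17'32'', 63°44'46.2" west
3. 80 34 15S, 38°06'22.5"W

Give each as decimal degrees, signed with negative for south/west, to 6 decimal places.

Point 1:
  Lat: 15° + 52/60 + 51/3600 = 15 + 0.866667 + 0.014167 = 15.8808333
  S → negative
  Lon: 59° + 37/60 + 45.08/3600 = 59 + 0.616667 + 0.012522 = 59.6291889
  E ⇒ keep positive
Point 2:
  φ: 17′ + 32″ = 17.53333′; 89 + 17.53333/60 = 89.2922222
  hemisphere S, so the sign is −
  Longitude: 63° + 44/60 + 46.2/3600 = 63 + 0.733333 + 0.012833 = 63.7461667
  W → negative
Point 3:
  Latitude: 34′ + 15″ = 34.25000′; 80 + 34.25000/60 = 80.5708333
  S ⇒ negate
  Lon: 6′ + 22.5″ = 6.37500′; 38 + 6.37500/60 = 38.1062500
  W → negative

1. -15.880833, 59.629189
2. -89.292222, -63.746167
3. -80.570833, -38.106250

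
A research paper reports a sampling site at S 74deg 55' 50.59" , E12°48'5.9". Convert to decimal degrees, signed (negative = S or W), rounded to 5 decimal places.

Latitude: 74° + 55/60 + 50.59/3600 = 74 + 0.916667 + 0.014053 = 74.930719
hemisphere S, so the sign is −
λ: 12 + 48/60 + 5.9/3600 = 12.801639
E ⇒ keep positive

-74.93072, 12.80164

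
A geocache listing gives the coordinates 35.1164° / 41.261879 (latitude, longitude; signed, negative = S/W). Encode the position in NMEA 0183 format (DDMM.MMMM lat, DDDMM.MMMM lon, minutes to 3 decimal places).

3506.984,N / 04115.713,E

Lat: fractional part 0.116400 → 6.98400 minutes
Longitude: fractional part 0.261879 → 15.71274 minutes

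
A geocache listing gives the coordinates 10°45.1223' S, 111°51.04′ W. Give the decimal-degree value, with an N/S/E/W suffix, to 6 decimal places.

Latitude: 10 + 45.1223/60 = 10.7520383
λ: 51.04′ = 0.850667°; total 111.8506667

10.752038° S, 111.850667° W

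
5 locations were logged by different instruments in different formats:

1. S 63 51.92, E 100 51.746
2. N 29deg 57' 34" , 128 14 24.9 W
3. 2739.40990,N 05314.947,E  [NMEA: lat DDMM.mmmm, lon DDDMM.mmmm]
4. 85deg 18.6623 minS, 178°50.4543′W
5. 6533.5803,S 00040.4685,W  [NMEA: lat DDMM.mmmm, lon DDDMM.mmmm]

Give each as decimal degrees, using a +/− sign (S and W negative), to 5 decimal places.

1. -63.86533, 100.86243
2. 29.95944, -128.24025
3. 27.65683, 53.24912
4. -85.31104, -178.84091
5. -65.55967, -0.67448

Point 1:
  Lat: 51.92′ = 0.865333°; total 63.865333
  hemisphere S, so the sign is −
  λ: 100 + 51.746/60 = 100.862433
  E ⇒ keep positive
Point 2:
  Lat: 57′ + 34″ = 57.56667′; 29 + 57.56667/60 = 29.959444
  N ⇒ keep positive
  Longitude: 128° + 14/60 + 24.9/3600 = 128 + 0.233333 + 0.006917 = 128.240250
  W ⇒ negate
Point 3:
  φ: split at 2 digits → 27° and 39.4099′; 27 + 39.4099/60 = 27.656832
  N ⇒ keep positive
  λ: degrees = first 3 digits = 53, minutes = 14.947; 53 + 14.947/60 = 53.249117
  E → positive
Point 4:
  φ: 85 + 18.6623/60 = 85.311038
  hemisphere S, so the sign is −
  Longitude: 50.4543′ = 0.840905°; total 178.840905
  W ⇒ negate
Point 5:
  φ: degrees = first 2 digits = 65, minutes = 33.5803; 65 + 33.5803/60 = 65.559672
  hemisphere S, so the sign is −
  Lon: split at 3 digits → 000° and 40.4685′; 0 + 40.4685/60 = 0.674475
  hemisphere W, so the sign is −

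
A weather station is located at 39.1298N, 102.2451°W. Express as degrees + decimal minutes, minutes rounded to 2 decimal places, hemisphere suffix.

Latitude: 39° + 0.129800 × 60 = 39° 7.7880′
λ: fractional part 0.245100 → 14.7060 minutes

39° 7.79′ N, 102° 14.71′ W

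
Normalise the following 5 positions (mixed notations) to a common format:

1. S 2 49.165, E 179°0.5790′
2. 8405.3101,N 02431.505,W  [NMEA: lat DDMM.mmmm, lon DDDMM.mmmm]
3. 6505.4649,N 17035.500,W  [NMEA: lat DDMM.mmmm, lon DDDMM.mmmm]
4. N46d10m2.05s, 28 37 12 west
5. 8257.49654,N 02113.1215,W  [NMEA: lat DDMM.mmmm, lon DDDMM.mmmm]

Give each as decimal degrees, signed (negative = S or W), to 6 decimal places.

Point 1:
  Lat: 2 + 49.165/60 = 2.8194167
  S ⇒ negate
  Longitude: 0.579′ = 0.009650°; total 179.0096500
  E ⇒ keep positive
Point 2:
  Lat: degrees = first 2 digits = 84, minutes = 5.3101; 84 + 5.3101/60 = 84.0885017
  N ⇒ keep positive
  Longitude: degrees = first 3 digits = 24, minutes = 31.505; 24 + 31.505/60 = 24.5250833
  W ⇒ negate
Point 3:
  Latitude: split at 2 digits → 65° and 5.4649′; 65 + 5.4649/60 = 65.0910817
  N → positive
  Lon: split at 3 digits → 170° and 35.5′; 170 + 35.5/60 = 170.5916667
  W ⇒ negate
Point 4:
  Lat: 46° + 10/60 + 2.05/3600 = 46 + 0.166667 + 0.000569 = 46.1672361
  N ⇒ keep positive
  Lon: 28° + 37/60 + 12/3600 = 28 + 0.616667 + 0.003333 = 28.6200000
  W → negative
Point 5:
  Lat: degrees = first 2 digits = 82, minutes = 57.49654; 82 + 57.49654/60 = 82.9582757
  N → positive
  λ: split at 3 digits → 021° and 13.1215′; 21 + 13.1215/60 = 21.2186917
  W ⇒ negate

1. -2.819417, 179.009650
2. 84.088502, -24.525083
3. 65.091082, -170.591667
4. 46.167236, -28.620000
5. 82.958276, -21.218692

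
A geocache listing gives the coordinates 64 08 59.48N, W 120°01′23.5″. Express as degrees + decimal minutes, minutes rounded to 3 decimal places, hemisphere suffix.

φ: seconds/60 = 0.99133; minutes = 8 + 0.99133 = 8.99133
λ: seconds/60 = 0.39167; minutes = 1 + 0.39167 = 1.39167

64° 8.991′ N, 120° 1.392′ W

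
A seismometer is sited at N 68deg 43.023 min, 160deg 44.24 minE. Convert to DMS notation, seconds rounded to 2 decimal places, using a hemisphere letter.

68°43′1.38″ N, 160°44′14.40″ E

Latitude: 43.02300′ → 43′ and 0.02300 × 60 = 1.3800″
Longitude: fractional minutes 0.24000 × 60 = 14.4000″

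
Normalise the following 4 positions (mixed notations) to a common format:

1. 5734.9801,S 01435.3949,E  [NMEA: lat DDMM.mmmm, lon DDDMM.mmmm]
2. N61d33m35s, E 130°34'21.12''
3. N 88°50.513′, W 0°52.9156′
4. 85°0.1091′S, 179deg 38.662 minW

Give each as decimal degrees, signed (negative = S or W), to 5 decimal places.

1. -57.58300, 14.58992
2. 61.55972, 130.57253
3. 88.84188, -0.88193
4. -85.00182, -179.64437

Point 1:
  Lat: degrees = first 2 digits = 57, minutes = 34.9801; 57 + 34.9801/60 = 57.583002
  hemisphere S, so the sign is −
  λ: split at 3 digits → 014° and 35.3949′; 14 + 35.3949/60 = 14.589915
  E ⇒ keep positive
Point 2:
  φ: 33′ + 35″ = 33.58333′; 61 + 33.58333/60 = 61.559722
  N → positive
  Longitude: 130° + 34/60 + 21.12/3600 = 130 + 0.566667 + 0.005867 = 130.572533
  E ⇒ keep positive
Point 3:
  φ: 88 + 50.513/60 = 88.841883
  N ⇒ keep positive
  Lon: 0 + 52.9156/60 = 0.881927
  hemisphere W, so the sign is −
Point 4:
  Latitude: 85 + 0.1091/60 = 85.001818
  hemisphere S, so the sign is −
  Longitude: 179 + 38.662/60 = 179.644367
  W ⇒ negate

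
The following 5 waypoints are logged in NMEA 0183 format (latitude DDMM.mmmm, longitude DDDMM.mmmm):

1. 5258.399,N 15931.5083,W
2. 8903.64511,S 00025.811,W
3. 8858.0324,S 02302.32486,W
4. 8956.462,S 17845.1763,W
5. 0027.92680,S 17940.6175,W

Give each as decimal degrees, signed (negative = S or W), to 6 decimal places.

1. 52.973317, -159.525138
2. -89.060752, -0.430183
3. -88.967207, -23.038748
4. -89.941033, -178.752938
5. -0.465447, -179.676958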